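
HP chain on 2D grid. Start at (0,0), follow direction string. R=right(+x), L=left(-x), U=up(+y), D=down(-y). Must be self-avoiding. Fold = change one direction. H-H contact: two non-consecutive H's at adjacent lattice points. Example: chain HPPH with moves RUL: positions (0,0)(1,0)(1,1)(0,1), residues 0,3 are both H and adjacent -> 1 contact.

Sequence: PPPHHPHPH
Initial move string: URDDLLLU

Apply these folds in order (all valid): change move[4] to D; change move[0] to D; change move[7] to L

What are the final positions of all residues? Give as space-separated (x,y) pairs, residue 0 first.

Answer: (0,0) (0,-1) (1,-1) (1,-2) (1,-3) (1,-4) (0,-4) (-1,-4) (-2,-4)

Derivation:
Initial moves: URDDLLLU
Fold: move[4]->D => URDDDLLU (positions: [(0, 0), (0, 1), (1, 1), (1, 0), (1, -1), (1, -2), (0, -2), (-1, -2), (-1, -1)])
Fold: move[0]->D => DRDDDLLU (positions: [(0, 0), (0, -1), (1, -1), (1, -2), (1, -3), (1, -4), (0, -4), (-1, -4), (-1, -3)])
Fold: move[7]->L => DRDDDLLL (positions: [(0, 0), (0, -1), (1, -1), (1, -2), (1, -3), (1, -4), (0, -4), (-1, -4), (-2, -4)])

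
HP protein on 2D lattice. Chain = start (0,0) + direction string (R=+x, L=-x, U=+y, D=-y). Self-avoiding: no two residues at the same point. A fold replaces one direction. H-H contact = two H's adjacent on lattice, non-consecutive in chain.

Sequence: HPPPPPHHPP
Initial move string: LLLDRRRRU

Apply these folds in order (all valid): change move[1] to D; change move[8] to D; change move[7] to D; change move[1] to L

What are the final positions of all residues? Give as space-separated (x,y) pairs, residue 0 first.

Initial moves: LLLDRRRRU
Fold: move[1]->D => LDLDRRRRU (positions: [(0, 0), (-1, 0), (-1, -1), (-2, -1), (-2, -2), (-1, -2), (0, -2), (1, -2), (2, -2), (2, -1)])
Fold: move[8]->D => LDLDRRRRD (positions: [(0, 0), (-1, 0), (-1, -1), (-2, -1), (-2, -2), (-1, -2), (0, -2), (1, -2), (2, -2), (2, -3)])
Fold: move[7]->D => LDLDRRRDD (positions: [(0, 0), (-1, 0), (-1, -1), (-2, -1), (-2, -2), (-1, -2), (0, -2), (1, -2), (1, -3), (1, -4)])
Fold: move[1]->L => LLLDRRRDD (positions: [(0, 0), (-1, 0), (-2, 0), (-3, 0), (-3, -1), (-2, -1), (-1, -1), (0, -1), (0, -2), (0, -3)])

Answer: (0,0) (-1,0) (-2,0) (-3,0) (-3,-1) (-2,-1) (-1,-1) (0,-1) (0,-2) (0,-3)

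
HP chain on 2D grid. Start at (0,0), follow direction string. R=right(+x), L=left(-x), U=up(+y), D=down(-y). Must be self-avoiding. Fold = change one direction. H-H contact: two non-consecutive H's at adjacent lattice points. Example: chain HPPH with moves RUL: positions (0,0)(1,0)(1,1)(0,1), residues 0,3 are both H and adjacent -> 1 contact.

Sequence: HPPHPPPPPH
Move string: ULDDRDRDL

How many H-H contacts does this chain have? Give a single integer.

Answer: 1

Derivation:
Positions: [(0, 0), (0, 1), (-1, 1), (-1, 0), (-1, -1), (0, -1), (0, -2), (1, -2), (1, -3), (0, -3)]
H-H contact: residue 0 @(0,0) - residue 3 @(-1, 0)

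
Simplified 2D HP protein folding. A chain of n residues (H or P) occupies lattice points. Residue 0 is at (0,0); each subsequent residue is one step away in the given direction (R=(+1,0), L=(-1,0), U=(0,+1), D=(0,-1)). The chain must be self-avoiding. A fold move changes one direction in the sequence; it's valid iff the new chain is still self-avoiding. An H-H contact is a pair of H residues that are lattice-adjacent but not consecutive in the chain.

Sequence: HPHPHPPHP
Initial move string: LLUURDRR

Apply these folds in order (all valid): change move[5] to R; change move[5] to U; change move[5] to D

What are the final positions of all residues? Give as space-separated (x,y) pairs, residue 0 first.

Initial moves: LLUURDRR
Fold: move[5]->R => LLUURRRR (positions: [(0, 0), (-1, 0), (-2, 0), (-2, 1), (-2, 2), (-1, 2), (0, 2), (1, 2), (2, 2)])
Fold: move[5]->U => LLUURURR (positions: [(0, 0), (-1, 0), (-2, 0), (-2, 1), (-2, 2), (-1, 2), (-1, 3), (0, 3), (1, 3)])
Fold: move[5]->D => LLUURDRR (positions: [(0, 0), (-1, 0), (-2, 0), (-2, 1), (-2, 2), (-1, 2), (-1, 1), (0, 1), (1, 1)])

Answer: (0,0) (-1,0) (-2,0) (-2,1) (-2,2) (-1,2) (-1,1) (0,1) (1,1)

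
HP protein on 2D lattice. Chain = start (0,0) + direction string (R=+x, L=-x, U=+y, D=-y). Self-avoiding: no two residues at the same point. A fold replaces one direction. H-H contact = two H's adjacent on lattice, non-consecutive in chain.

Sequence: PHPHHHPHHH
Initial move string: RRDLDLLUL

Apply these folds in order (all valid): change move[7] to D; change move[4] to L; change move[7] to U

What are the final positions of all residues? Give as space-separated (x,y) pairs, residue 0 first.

Answer: (0,0) (1,0) (2,0) (2,-1) (1,-1) (0,-1) (-1,-1) (-2,-1) (-2,0) (-3,0)

Derivation:
Initial moves: RRDLDLLUL
Fold: move[7]->D => RRDLDLLDL (positions: [(0, 0), (1, 0), (2, 0), (2, -1), (1, -1), (1, -2), (0, -2), (-1, -2), (-1, -3), (-2, -3)])
Fold: move[4]->L => RRDLLLLDL (positions: [(0, 0), (1, 0), (2, 0), (2, -1), (1, -1), (0, -1), (-1, -1), (-2, -1), (-2, -2), (-3, -2)])
Fold: move[7]->U => RRDLLLLUL (positions: [(0, 0), (1, 0), (2, 0), (2, -1), (1, -1), (0, -1), (-1, -1), (-2, -1), (-2, 0), (-3, 0)])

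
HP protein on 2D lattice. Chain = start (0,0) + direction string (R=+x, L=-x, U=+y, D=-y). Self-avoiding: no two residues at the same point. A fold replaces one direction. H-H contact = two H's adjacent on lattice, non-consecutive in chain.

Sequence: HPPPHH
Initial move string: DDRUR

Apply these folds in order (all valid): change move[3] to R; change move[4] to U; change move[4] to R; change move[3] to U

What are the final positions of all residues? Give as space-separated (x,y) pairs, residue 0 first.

Initial moves: DDRUR
Fold: move[3]->R => DDRRR (positions: [(0, 0), (0, -1), (0, -2), (1, -2), (2, -2), (3, -2)])
Fold: move[4]->U => DDRRU (positions: [(0, 0), (0, -1), (0, -2), (1, -2), (2, -2), (2, -1)])
Fold: move[4]->R => DDRRR (positions: [(0, 0), (0, -1), (0, -2), (1, -2), (2, -2), (3, -2)])
Fold: move[3]->U => DDRUR (positions: [(0, 0), (0, -1), (0, -2), (1, -2), (1, -1), (2, -1)])

Answer: (0,0) (0,-1) (0,-2) (1,-2) (1,-1) (2,-1)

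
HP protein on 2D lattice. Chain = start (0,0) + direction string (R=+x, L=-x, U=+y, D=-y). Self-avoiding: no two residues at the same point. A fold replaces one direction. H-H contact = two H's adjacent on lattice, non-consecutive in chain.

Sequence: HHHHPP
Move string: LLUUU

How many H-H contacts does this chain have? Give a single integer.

Positions: [(0, 0), (-1, 0), (-2, 0), (-2, 1), (-2, 2), (-2, 3)]
No H-H contacts found.

Answer: 0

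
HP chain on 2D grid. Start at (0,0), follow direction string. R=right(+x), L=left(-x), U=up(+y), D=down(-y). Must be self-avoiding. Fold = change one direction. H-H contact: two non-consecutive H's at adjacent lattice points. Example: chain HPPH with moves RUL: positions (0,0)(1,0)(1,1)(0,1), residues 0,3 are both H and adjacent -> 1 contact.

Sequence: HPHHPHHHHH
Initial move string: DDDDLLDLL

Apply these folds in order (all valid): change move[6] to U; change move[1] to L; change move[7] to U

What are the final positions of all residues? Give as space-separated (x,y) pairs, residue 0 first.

Initial moves: DDDDLLDLL
Fold: move[6]->U => DDDDLLULL (positions: [(0, 0), (0, -1), (0, -2), (0, -3), (0, -4), (-1, -4), (-2, -4), (-2, -3), (-3, -3), (-4, -3)])
Fold: move[1]->L => DLDDLLULL (positions: [(0, 0), (0, -1), (-1, -1), (-1, -2), (-1, -3), (-2, -3), (-3, -3), (-3, -2), (-4, -2), (-5, -2)])
Fold: move[7]->U => DLDDLLUUL (positions: [(0, 0), (0, -1), (-1, -1), (-1, -2), (-1, -3), (-2, -3), (-3, -3), (-3, -2), (-3, -1), (-4, -1)])

Answer: (0,0) (0,-1) (-1,-1) (-1,-2) (-1,-3) (-2,-3) (-3,-3) (-3,-2) (-3,-1) (-4,-1)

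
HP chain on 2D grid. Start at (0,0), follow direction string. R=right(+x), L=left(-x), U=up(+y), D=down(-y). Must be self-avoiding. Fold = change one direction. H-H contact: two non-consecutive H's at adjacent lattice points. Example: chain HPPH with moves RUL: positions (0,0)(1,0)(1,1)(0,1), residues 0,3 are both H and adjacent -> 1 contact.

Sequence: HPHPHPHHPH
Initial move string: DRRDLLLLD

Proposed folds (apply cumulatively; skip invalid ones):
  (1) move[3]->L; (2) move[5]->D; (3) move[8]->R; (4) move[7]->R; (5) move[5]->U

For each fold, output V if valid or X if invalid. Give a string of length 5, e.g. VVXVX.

Answer: XVXXX

Derivation:
Initial: DRRDLLLLD -> [(0, 0), (0, -1), (1, -1), (2, -1), (2, -2), (1, -2), (0, -2), (-1, -2), (-2, -2), (-2, -3)]
Fold 1: move[3]->L => DRRLLLLLD INVALID (collision), skipped
Fold 2: move[5]->D => DRRDLDLLD VALID
Fold 3: move[8]->R => DRRDLDLLR INVALID (collision), skipped
Fold 4: move[7]->R => DRRDLDLRD INVALID (collision), skipped
Fold 5: move[5]->U => DRRDLULLD INVALID (collision), skipped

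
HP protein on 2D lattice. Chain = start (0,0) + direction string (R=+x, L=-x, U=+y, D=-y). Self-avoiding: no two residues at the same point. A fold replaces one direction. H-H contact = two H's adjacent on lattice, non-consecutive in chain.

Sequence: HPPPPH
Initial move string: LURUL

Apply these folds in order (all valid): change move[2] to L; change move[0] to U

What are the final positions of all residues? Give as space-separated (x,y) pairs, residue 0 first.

Initial moves: LURUL
Fold: move[2]->L => LULUL (positions: [(0, 0), (-1, 0), (-1, 1), (-2, 1), (-2, 2), (-3, 2)])
Fold: move[0]->U => UULUL (positions: [(0, 0), (0, 1), (0, 2), (-1, 2), (-1, 3), (-2, 3)])

Answer: (0,0) (0,1) (0,2) (-1,2) (-1,3) (-2,3)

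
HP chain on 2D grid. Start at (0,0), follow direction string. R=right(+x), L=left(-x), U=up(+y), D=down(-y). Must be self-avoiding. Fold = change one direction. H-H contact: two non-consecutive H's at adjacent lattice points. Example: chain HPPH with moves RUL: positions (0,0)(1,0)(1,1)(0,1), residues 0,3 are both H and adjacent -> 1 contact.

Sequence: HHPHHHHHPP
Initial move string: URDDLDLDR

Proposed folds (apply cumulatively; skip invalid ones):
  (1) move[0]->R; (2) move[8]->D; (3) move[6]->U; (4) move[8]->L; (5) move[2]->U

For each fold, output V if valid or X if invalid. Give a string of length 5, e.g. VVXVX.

Initial: URDDLDLDR -> [(0, 0), (0, 1), (1, 1), (1, 0), (1, -1), (0, -1), (0, -2), (-1, -2), (-1, -3), (0, -3)]
Fold 1: move[0]->R => RRDDLDLDR VALID
Fold 2: move[8]->D => RRDDLDLDD VALID
Fold 3: move[6]->U => RRDDLDUDD INVALID (collision), skipped
Fold 4: move[8]->L => RRDDLDLDL VALID
Fold 5: move[2]->U => RRUDLDLDL INVALID (collision), skipped

Answer: VVXVX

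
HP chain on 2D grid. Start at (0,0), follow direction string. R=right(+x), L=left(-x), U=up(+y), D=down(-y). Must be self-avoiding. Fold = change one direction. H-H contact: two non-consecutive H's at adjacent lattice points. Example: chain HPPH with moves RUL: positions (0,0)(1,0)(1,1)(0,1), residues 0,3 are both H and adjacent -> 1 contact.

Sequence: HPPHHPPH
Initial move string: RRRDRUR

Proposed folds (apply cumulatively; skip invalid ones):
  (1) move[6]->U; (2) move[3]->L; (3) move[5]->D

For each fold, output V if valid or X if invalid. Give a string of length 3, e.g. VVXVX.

Initial: RRRDRUR -> [(0, 0), (1, 0), (2, 0), (3, 0), (3, -1), (4, -1), (4, 0), (5, 0)]
Fold 1: move[6]->U => RRRDRUU VALID
Fold 2: move[3]->L => RRRLRUU INVALID (collision), skipped
Fold 3: move[5]->D => RRRDRDU INVALID (collision), skipped

Answer: VXX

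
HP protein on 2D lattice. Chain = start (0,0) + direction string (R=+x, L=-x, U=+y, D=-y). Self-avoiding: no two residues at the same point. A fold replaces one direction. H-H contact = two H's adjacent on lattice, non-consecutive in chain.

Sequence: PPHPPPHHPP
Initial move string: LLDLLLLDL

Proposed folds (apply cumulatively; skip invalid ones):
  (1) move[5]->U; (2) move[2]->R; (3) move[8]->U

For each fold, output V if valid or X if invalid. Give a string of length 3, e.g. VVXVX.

Initial: LLDLLLLDL -> [(0, 0), (-1, 0), (-2, 0), (-2, -1), (-3, -1), (-4, -1), (-5, -1), (-6, -1), (-6, -2), (-7, -2)]
Fold 1: move[5]->U => LLDLLULDL VALID
Fold 2: move[2]->R => LLRLLULDL INVALID (collision), skipped
Fold 3: move[8]->U => LLDLLULDU INVALID (collision), skipped

Answer: VXX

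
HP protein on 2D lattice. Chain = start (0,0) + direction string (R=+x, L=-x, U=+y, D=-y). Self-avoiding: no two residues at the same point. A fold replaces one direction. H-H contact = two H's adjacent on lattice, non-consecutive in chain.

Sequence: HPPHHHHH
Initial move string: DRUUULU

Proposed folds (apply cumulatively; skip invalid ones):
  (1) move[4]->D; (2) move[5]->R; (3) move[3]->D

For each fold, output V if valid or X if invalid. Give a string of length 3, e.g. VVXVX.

Answer: XVX

Derivation:
Initial: DRUUULU -> [(0, 0), (0, -1), (1, -1), (1, 0), (1, 1), (1, 2), (0, 2), (0, 3)]
Fold 1: move[4]->D => DRUUDLU INVALID (collision), skipped
Fold 2: move[5]->R => DRUUURU VALID
Fold 3: move[3]->D => DRUDURU INVALID (collision), skipped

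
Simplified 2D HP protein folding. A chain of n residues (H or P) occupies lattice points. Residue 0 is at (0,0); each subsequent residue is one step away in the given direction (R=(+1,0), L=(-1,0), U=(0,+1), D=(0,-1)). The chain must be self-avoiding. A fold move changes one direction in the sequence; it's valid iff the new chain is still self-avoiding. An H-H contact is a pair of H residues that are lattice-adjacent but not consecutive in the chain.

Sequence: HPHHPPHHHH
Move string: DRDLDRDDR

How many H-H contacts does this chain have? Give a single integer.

Positions: [(0, 0), (0, -1), (1, -1), (1, -2), (0, -2), (0, -3), (1, -3), (1, -4), (1, -5), (2, -5)]
H-H contact: residue 3 @(1,-2) - residue 6 @(1, -3)

Answer: 1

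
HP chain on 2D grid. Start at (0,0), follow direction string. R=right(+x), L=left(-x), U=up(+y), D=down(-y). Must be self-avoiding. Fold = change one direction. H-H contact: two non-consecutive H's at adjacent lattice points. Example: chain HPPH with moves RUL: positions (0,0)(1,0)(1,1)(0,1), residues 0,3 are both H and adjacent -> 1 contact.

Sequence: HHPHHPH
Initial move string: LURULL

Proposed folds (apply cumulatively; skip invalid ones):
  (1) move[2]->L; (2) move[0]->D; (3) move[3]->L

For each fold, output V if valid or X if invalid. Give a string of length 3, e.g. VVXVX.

Answer: VXV

Derivation:
Initial: LURULL -> [(0, 0), (-1, 0), (-1, 1), (0, 1), (0, 2), (-1, 2), (-2, 2)]
Fold 1: move[2]->L => LULULL VALID
Fold 2: move[0]->D => DULULL INVALID (collision), skipped
Fold 3: move[3]->L => LULLLL VALID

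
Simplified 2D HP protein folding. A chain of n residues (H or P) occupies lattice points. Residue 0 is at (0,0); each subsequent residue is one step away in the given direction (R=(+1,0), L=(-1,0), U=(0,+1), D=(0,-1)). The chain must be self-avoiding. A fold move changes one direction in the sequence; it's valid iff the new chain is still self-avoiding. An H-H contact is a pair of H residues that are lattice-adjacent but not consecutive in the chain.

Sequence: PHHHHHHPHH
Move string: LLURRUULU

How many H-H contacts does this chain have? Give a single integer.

Answer: 1

Derivation:
Positions: [(0, 0), (-1, 0), (-2, 0), (-2, 1), (-1, 1), (0, 1), (0, 2), (0, 3), (-1, 3), (-1, 4)]
H-H contact: residue 1 @(-1,0) - residue 4 @(-1, 1)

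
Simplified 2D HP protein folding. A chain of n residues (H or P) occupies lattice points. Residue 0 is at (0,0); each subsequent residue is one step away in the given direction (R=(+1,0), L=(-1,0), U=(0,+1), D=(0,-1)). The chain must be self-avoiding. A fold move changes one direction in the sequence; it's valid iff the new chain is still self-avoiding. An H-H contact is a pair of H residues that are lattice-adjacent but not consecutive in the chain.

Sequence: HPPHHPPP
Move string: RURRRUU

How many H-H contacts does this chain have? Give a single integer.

Positions: [(0, 0), (1, 0), (1, 1), (2, 1), (3, 1), (4, 1), (4, 2), (4, 3)]
No H-H contacts found.

Answer: 0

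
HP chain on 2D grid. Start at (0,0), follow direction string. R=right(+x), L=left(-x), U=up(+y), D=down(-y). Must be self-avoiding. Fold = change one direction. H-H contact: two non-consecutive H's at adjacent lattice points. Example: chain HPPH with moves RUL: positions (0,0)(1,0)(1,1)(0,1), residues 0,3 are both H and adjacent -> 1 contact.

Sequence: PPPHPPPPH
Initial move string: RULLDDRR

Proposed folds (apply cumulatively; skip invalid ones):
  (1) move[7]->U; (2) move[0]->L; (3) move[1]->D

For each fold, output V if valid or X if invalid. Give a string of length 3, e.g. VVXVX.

Initial: RULLDDRR -> [(0, 0), (1, 0), (1, 1), (0, 1), (-1, 1), (-1, 0), (-1, -1), (0, -1), (1, -1)]
Fold 1: move[7]->U => RULLDDRU INVALID (collision), skipped
Fold 2: move[0]->L => LULLDDRR VALID
Fold 3: move[1]->D => LDLLDDRR VALID

Answer: XVV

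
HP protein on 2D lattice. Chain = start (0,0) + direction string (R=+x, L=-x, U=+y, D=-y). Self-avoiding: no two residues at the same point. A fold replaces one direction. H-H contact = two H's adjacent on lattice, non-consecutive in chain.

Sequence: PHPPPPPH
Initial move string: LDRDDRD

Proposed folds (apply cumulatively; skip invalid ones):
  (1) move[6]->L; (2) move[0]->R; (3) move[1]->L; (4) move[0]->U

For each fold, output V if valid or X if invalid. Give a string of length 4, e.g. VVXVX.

Initial: LDRDDRD -> [(0, 0), (-1, 0), (-1, -1), (0, -1), (0, -2), (0, -3), (1, -3), (1, -4)]
Fold 1: move[6]->L => LDRDDRL INVALID (collision), skipped
Fold 2: move[0]->R => RDRDDRD VALID
Fold 3: move[1]->L => RLRDDRD INVALID (collision), skipped
Fold 4: move[0]->U => UDRDDRD INVALID (collision), skipped

Answer: XVXX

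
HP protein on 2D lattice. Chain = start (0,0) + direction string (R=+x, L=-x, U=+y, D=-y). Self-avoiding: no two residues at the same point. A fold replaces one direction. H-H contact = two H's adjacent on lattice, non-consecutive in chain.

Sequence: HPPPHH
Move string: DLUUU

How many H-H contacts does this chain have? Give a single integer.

Answer: 0

Derivation:
Positions: [(0, 0), (0, -1), (-1, -1), (-1, 0), (-1, 1), (-1, 2)]
No H-H contacts found.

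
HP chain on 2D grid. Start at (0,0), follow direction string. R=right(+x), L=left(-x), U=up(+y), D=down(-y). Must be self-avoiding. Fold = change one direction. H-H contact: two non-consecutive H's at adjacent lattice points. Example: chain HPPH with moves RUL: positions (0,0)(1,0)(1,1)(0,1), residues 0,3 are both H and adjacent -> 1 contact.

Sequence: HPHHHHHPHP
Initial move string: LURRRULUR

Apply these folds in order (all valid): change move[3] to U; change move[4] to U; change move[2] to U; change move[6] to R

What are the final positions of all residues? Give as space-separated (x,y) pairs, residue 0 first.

Initial moves: LURRRULUR
Fold: move[3]->U => LURURULUR (positions: [(0, 0), (-1, 0), (-1, 1), (0, 1), (0, 2), (1, 2), (1, 3), (0, 3), (0, 4), (1, 4)])
Fold: move[4]->U => LURUUULUR (positions: [(0, 0), (-1, 0), (-1, 1), (0, 1), (0, 2), (0, 3), (0, 4), (-1, 4), (-1, 5), (0, 5)])
Fold: move[2]->U => LUUUUULUR (positions: [(0, 0), (-1, 0), (-1, 1), (-1, 2), (-1, 3), (-1, 4), (-1, 5), (-2, 5), (-2, 6), (-1, 6)])
Fold: move[6]->R => LUUUUURUR (positions: [(0, 0), (-1, 0), (-1, 1), (-1, 2), (-1, 3), (-1, 4), (-1, 5), (0, 5), (0, 6), (1, 6)])

Answer: (0,0) (-1,0) (-1,1) (-1,2) (-1,3) (-1,4) (-1,5) (0,5) (0,6) (1,6)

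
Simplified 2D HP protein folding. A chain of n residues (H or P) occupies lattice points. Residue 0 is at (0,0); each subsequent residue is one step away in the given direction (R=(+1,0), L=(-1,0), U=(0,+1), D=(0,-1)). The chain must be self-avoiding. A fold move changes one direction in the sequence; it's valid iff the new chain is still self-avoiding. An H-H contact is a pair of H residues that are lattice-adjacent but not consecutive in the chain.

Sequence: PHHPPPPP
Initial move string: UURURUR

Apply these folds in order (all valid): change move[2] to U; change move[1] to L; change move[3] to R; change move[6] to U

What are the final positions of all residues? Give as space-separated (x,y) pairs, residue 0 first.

Answer: (0,0) (0,1) (-1,1) (-1,2) (0,2) (1,2) (1,3) (1,4)

Derivation:
Initial moves: UURURUR
Fold: move[2]->U => UUUURUR (positions: [(0, 0), (0, 1), (0, 2), (0, 3), (0, 4), (1, 4), (1, 5), (2, 5)])
Fold: move[1]->L => ULUURUR (positions: [(0, 0), (0, 1), (-1, 1), (-1, 2), (-1, 3), (0, 3), (0, 4), (1, 4)])
Fold: move[3]->R => ULURRUR (positions: [(0, 0), (0, 1), (-1, 1), (-1, 2), (0, 2), (1, 2), (1, 3), (2, 3)])
Fold: move[6]->U => ULURRUU (positions: [(0, 0), (0, 1), (-1, 1), (-1, 2), (0, 2), (1, 2), (1, 3), (1, 4)])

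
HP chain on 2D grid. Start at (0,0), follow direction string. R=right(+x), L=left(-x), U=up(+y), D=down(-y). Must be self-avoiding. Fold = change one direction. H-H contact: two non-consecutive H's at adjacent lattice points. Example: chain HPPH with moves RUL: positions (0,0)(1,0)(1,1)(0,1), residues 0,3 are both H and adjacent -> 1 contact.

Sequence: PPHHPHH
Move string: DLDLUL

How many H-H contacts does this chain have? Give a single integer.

Answer: 1

Derivation:
Positions: [(0, 0), (0, -1), (-1, -1), (-1, -2), (-2, -2), (-2, -1), (-3, -1)]
H-H contact: residue 2 @(-1,-1) - residue 5 @(-2, -1)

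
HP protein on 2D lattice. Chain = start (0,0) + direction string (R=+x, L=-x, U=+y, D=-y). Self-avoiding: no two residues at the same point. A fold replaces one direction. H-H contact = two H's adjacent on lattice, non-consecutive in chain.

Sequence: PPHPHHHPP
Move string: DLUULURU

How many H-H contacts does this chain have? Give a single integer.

Answer: 0

Derivation:
Positions: [(0, 0), (0, -1), (-1, -1), (-1, 0), (-1, 1), (-2, 1), (-2, 2), (-1, 2), (-1, 3)]
No H-H contacts found.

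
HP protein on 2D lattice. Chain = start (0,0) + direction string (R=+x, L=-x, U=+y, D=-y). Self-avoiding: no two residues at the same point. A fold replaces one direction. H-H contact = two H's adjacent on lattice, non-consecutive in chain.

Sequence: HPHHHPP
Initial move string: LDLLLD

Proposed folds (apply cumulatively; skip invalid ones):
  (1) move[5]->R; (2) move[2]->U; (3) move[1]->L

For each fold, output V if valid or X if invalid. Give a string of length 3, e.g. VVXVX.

Initial: LDLLLD -> [(0, 0), (-1, 0), (-1, -1), (-2, -1), (-3, -1), (-4, -1), (-4, -2)]
Fold 1: move[5]->R => LDLLLR INVALID (collision), skipped
Fold 2: move[2]->U => LDULLD INVALID (collision), skipped
Fold 3: move[1]->L => LLLLLD VALID

Answer: XXV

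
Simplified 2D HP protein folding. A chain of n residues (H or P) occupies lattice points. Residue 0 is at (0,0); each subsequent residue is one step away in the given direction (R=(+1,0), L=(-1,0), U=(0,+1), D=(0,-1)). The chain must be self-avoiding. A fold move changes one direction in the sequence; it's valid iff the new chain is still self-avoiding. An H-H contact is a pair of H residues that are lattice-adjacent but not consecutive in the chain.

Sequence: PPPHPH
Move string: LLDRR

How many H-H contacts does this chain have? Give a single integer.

Positions: [(0, 0), (-1, 0), (-2, 0), (-2, -1), (-1, -1), (0, -1)]
No H-H contacts found.

Answer: 0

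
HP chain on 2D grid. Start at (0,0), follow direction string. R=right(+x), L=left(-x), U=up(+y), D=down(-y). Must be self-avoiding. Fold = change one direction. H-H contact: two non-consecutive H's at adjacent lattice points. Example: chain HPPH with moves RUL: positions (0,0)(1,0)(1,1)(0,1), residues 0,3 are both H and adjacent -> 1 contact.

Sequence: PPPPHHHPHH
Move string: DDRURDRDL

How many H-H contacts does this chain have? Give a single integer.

Positions: [(0, 0), (0, -1), (0, -2), (1, -2), (1, -1), (2, -1), (2, -2), (3, -2), (3, -3), (2, -3)]
H-H contact: residue 6 @(2,-2) - residue 9 @(2, -3)

Answer: 1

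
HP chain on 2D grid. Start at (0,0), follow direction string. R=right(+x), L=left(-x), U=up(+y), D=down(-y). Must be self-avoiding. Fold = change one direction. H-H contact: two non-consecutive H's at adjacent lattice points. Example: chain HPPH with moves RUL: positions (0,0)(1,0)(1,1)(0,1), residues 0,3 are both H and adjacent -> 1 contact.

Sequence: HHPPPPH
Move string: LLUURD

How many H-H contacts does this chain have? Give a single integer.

Answer: 1

Derivation:
Positions: [(0, 0), (-1, 0), (-2, 0), (-2, 1), (-2, 2), (-1, 2), (-1, 1)]
H-H contact: residue 1 @(-1,0) - residue 6 @(-1, 1)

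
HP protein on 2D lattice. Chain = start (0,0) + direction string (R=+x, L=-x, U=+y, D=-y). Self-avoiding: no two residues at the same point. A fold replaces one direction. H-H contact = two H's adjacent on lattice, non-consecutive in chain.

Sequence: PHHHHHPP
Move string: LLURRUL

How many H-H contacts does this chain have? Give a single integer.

Positions: [(0, 0), (-1, 0), (-2, 0), (-2, 1), (-1, 1), (0, 1), (0, 2), (-1, 2)]
H-H contact: residue 1 @(-1,0) - residue 4 @(-1, 1)

Answer: 1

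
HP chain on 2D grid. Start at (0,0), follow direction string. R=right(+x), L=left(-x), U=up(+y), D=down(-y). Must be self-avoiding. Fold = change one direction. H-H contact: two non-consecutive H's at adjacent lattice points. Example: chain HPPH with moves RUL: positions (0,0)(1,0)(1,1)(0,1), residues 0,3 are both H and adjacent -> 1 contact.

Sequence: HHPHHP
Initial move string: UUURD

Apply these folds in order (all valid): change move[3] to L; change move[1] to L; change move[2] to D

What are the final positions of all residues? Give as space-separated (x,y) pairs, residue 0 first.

Answer: (0,0) (0,1) (-1,1) (-1,0) (-2,0) (-2,-1)

Derivation:
Initial moves: UUURD
Fold: move[3]->L => UUULD (positions: [(0, 0), (0, 1), (0, 2), (0, 3), (-1, 3), (-1, 2)])
Fold: move[1]->L => ULULD (positions: [(0, 0), (0, 1), (-1, 1), (-1, 2), (-2, 2), (-2, 1)])
Fold: move[2]->D => ULDLD (positions: [(0, 0), (0, 1), (-1, 1), (-1, 0), (-2, 0), (-2, -1)])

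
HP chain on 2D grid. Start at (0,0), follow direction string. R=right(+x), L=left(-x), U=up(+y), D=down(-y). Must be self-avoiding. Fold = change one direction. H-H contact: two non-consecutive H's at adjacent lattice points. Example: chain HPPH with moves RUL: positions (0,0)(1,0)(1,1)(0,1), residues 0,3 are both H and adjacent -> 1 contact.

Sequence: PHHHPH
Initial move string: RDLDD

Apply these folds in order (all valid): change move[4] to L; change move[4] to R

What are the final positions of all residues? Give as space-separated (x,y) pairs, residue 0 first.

Answer: (0,0) (1,0) (1,-1) (0,-1) (0,-2) (1,-2)

Derivation:
Initial moves: RDLDD
Fold: move[4]->L => RDLDL (positions: [(0, 0), (1, 0), (1, -1), (0, -1), (0, -2), (-1, -2)])
Fold: move[4]->R => RDLDR (positions: [(0, 0), (1, 0), (1, -1), (0, -1), (0, -2), (1, -2)])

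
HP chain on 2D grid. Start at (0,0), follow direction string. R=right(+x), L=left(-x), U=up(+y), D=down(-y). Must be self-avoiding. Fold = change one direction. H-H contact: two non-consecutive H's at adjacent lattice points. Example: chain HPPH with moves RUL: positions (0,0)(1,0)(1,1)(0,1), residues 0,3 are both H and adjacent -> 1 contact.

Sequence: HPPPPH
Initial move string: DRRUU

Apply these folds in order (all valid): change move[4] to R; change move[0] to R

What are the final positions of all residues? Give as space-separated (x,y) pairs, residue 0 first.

Answer: (0,0) (1,0) (2,0) (3,0) (3,1) (4,1)

Derivation:
Initial moves: DRRUU
Fold: move[4]->R => DRRUR (positions: [(0, 0), (0, -1), (1, -1), (2, -1), (2, 0), (3, 0)])
Fold: move[0]->R => RRRUR (positions: [(0, 0), (1, 0), (2, 0), (3, 0), (3, 1), (4, 1)])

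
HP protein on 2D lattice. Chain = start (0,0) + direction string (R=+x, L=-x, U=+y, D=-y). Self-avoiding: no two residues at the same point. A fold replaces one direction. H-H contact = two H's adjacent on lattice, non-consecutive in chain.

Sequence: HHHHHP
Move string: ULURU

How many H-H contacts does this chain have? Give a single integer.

Answer: 1

Derivation:
Positions: [(0, 0), (0, 1), (-1, 1), (-1, 2), (0, 2), (0, 3)]
H-H contact: residue 1 @(0,1) - residue 4 @(0, 2)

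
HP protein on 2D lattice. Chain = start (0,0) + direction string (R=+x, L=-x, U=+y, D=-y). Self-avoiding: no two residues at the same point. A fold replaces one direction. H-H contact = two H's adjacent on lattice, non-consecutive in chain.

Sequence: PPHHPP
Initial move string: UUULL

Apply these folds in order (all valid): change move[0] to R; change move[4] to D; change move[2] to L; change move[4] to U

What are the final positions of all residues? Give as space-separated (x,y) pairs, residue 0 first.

Initial moves: UUULL
Fold: move[0]->R => RUULL (positions: [(0, 0), (1, 0), (1, 1), (1, 2), (0, 2), (-1, 2)])
Fold: move[4]->D => RUULD (positions: [(0, 0), (1, 0), (1, 1), (1, 2), (0, 2), (0, 1)])
Fold: move[2]->L => RULLD (positions: [(0, 0), (1, 0), (1, 1), (0, 1), (-1, 1), (-1, 0)])
Fold: move[4]->U => RULLU (positions: [(0, 0), (1, 0), (1, 1), (0, 1), (-1, 1), (-1, 2)])

Answer: (0,0) (1,0) (1,1) (0,1) (-1,1) (-1,2)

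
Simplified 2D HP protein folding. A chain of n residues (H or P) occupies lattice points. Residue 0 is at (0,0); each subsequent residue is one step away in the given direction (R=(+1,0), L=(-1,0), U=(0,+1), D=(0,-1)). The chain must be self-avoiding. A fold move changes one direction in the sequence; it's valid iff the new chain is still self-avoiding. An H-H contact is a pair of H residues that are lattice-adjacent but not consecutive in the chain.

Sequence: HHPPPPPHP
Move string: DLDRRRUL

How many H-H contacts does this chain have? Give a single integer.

Positions: [(0, 0), (0, -1), (-1, -1), (-1, -2), (0, -2), (1, -2), (2, -2), (2, -1), (1, -1)]
No H-H contacts found.

Answer: 0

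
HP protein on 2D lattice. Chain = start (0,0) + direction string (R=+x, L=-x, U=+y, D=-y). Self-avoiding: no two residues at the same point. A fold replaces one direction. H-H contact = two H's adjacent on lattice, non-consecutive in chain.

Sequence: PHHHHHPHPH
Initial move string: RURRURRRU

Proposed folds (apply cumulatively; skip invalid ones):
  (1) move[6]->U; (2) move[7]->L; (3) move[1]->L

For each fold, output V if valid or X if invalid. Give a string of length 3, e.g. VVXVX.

Answer: VVX

Derivation:
Initial: RURRURRRU -> [(0, 0), (1, 0), (1, 1), (2, 1), (3, 1), (3, 2), (4, 2), (5, 2), (6, 2), (6, 3)]
Fold 1: move[6]->U => RURRURURU VALID
Fold 2: move[7]->L => RURRURULU VALID
Fold 3: move[1]->L => RLRRURULU INVALID (collision), skipped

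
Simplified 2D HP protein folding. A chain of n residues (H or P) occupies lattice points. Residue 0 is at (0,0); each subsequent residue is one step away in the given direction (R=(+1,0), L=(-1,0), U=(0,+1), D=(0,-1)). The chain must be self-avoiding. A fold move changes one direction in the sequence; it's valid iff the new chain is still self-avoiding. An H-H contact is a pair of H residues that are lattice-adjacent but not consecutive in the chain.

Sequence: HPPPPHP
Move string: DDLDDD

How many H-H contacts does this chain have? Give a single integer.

Answer: 0

Derivation:
Positions: [(0, 0), (0, -1), (0, -2), (-1, -2), (-1, -3), (-1, -4), (-1, -5)]
No H-H contacts found.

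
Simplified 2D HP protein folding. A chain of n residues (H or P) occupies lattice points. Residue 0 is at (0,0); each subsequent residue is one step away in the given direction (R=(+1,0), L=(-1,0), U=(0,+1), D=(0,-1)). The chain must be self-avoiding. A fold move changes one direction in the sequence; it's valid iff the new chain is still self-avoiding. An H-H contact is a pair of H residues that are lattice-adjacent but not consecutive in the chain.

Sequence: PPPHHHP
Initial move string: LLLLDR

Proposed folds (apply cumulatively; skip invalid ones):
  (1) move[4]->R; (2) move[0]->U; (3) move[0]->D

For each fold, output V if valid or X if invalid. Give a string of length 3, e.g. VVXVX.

Initial: LLLLDR -> [(0, 0), (-1, 0), (-2, 0), (-3, 0), (-4, 0), (-4, -1), (-3, -1)]
Fold 1: move[4]->R => LLLLRR INVALID (collision), skipped
Fold 2: move[0]->U => ULLLDR VALID
Fold 3: move[0]->D => DLLLDR VALID

Answer: XVV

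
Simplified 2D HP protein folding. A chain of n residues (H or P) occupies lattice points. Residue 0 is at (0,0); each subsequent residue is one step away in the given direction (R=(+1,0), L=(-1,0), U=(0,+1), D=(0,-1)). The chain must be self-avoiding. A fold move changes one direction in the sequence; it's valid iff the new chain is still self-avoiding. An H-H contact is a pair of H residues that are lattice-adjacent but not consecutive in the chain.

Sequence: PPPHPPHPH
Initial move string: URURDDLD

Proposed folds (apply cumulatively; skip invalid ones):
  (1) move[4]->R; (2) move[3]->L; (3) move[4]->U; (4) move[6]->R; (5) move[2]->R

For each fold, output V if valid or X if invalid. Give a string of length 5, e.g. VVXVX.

Initial: URURDDLD -> [(0, 0), (0, 1), (1, 1), (1, 2), (2, 2), (2, 1), (2, 0), (1, 0), (1, -1)]
Fold 1: move[4]->R => URURRDLD VALID
Fold 2: move[3]->L => URULRDLD INVALID (collision), skipped
Fold 3: move[4]->U => URURUDLD INVALID (collision), skipped
Fold 4: move[6]->R => URURRDRD VALID
Fold 5: move[2]->R => URRRRDRD VALID

Answer: VXXVV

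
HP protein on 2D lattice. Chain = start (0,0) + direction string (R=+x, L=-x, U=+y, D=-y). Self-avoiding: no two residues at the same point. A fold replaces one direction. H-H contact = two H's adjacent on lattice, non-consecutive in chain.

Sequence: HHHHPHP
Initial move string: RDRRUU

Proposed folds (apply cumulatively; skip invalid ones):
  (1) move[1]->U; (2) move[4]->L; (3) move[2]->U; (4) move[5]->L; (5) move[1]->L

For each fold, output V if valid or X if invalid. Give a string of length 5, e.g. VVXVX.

Initial: RDRRUU -> [(0, 0), (1, 0), (1, -1), (2, -1), (3, -1), (3, 0), (3, 1)]
Fold 1: move[1]->U => RURRUU VALID
Fold 2: move[4]->L => RURRLU INVALID (collision), skipped
Fold 3: move[2]->U => RUURUU VALID
Fold 4: move[5]->L => RUURUL VALID
Fold 5: move[1]->L => RLURUL INVALID (collision), skipped

Answer: VXVVX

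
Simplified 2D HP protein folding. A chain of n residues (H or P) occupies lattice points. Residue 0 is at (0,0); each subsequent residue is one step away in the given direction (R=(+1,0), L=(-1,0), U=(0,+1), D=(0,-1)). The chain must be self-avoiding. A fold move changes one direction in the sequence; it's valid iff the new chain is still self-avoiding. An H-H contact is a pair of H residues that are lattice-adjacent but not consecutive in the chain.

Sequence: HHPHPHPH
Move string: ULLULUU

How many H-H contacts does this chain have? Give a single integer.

Positions: [(0, 0), (0, 1), (-1, 1), (-2, 1), (-2, 2), (-3, 2), (-3, 3), (-3, 4)]
No H-H contacts found.

Answer: 0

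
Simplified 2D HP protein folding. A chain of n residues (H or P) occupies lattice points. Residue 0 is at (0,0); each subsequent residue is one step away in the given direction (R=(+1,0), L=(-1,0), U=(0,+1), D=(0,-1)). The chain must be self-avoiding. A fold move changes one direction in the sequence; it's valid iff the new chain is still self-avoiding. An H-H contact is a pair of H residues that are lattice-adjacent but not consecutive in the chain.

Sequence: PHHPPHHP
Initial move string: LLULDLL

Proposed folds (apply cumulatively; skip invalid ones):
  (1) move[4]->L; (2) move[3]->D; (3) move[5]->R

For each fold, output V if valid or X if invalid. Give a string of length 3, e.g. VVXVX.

Initial: LLULDLL -> [(0, 0), (-1, 0), (-2, 0), (-2, 1), (-3, 1), (-3, 0), (-4, 0), (-5, 0)]
Fold 1: move[4]->L => LLULLLL VALID
Fold 2: move[3]->D => LLUDLLL INVALID (collision), skipped
Fold 3: move[5]->R => LLULLRL INVALID (collision), skipped

Answer: VXX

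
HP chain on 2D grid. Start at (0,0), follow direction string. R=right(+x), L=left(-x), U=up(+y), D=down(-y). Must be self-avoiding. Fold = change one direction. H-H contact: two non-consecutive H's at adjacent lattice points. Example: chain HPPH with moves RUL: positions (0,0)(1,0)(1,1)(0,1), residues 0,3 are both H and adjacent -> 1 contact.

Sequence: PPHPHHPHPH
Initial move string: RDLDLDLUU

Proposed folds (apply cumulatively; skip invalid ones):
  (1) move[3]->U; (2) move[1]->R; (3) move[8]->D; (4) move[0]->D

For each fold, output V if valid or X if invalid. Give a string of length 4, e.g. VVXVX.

Answer: XXXV

Derivation:
Initial: RDLDLDLUU -> [(0, 0), (1, 0), (1, -1), (0, -1), (0, -2), (-1, -2), (-1, -3), (-2, -3), (-2, -2), (-2, -1)]
Fold 1: move[3]->U => RDLULDLUU INVALID (collision), skipped
Fold 2: move[1]->R => RRLDLDLUU INVALID (collision), skipped
Fold 3: move[8]->D => RDLDLDLUD INVALID (collision), skipped
Fold 4: move[0]->D => DDLDLDLUU VALID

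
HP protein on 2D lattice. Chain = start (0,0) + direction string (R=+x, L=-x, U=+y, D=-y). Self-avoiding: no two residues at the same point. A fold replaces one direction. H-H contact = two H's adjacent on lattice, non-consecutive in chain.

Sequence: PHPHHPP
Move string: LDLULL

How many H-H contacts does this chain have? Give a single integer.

Answer: 1

Derivation:
Positions: [(0, 0), (-1, 0), (-1, -1), (-2, -1), (-2, 0), (-3, 0), (-4, 0)]
H-H contact: residue 1 @(-1,0) - residue 4 @(-2, 0)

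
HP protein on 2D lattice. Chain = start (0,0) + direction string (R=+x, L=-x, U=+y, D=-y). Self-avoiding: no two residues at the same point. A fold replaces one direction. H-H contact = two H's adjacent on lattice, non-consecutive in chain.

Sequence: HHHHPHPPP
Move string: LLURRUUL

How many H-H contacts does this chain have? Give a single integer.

Positions: [(0, 0), (-1, 0), (-2, 0), (-2, 1), (-1, 1), (0, 1), (0, 2), (0, 3), (-1, 3)]
H-H contact: residue 0 @(0,0) - residue 5 @(0, 1)

Answer: 1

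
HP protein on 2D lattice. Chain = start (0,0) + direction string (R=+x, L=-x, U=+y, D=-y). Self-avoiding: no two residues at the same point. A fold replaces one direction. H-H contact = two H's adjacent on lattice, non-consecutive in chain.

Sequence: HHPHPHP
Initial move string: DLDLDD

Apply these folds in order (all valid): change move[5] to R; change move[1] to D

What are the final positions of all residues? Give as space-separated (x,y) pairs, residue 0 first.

Answer: (0,0) (0,-1) (0,-2) (0,-3) (-1,-3) (-1,-4) (0,-4)

Derivation:
Initial moves: DLDLDD
Fold: move[5]->R => DLDLDR (positions: [(0, 0), (0, -1), (-1, -1), (-1, -2), (-2, -2), (-2, -3), (-1, -3)])
Fold: move[1]->D => DDDLDR (positions: [(0, 0), (0, -1), (0, -2), (0, -3), (-1, -3), (-1, -4), (0, -4)])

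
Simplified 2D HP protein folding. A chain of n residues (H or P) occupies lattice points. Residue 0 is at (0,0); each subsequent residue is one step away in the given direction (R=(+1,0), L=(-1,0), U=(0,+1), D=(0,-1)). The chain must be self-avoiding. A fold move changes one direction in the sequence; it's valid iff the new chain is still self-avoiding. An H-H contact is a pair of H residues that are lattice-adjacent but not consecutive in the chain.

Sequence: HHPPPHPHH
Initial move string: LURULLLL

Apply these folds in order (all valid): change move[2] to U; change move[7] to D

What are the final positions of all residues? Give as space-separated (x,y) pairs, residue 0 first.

Initial moves: LURULLLL
Fold: move[2]->U => LUUULLLL (positions: [(0, 0), (-1, 0), (-1, 1), (-1, 2), (-1, 3), (-2, 3), (-3, 3), (-4, 3), (-5, 3)])
Fold: move[7]->D => LUUULLLD (positions: [(0, 0), (-1, 0), (-1, 1), (-1, 2), (-1, 3), (-2, 3), (-3, 3), (-4, 3), (-4, 2)])

Answer: (0,0) (-1,0) (-1,1) (-1,2) (-1,3) (-2,3) (-3,3) (-4,3) (-4,2)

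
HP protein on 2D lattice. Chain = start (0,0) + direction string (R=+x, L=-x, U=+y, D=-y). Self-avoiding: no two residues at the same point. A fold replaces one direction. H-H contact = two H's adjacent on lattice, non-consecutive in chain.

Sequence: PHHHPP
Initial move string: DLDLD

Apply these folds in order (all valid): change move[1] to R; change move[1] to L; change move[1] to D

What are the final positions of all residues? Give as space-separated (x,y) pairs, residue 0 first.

Answer: (0,0) (0,-1) (0,-2) (0,-3) (-1,-3) (-1,-4)

Derivation:
Initial moves: DLDLD
Fold: move[1]->R => DRDLD (positions: [(0, 0), (0, -1), (1, -1), (1, -2), (0, -2), (0, -3)])
Fold: move[1]->L => DLDLD (positions: [(0, 0), (0, -1), (-1, -1), (-1, -2), (-2, -2), (-2, -3)])
Fold: move[1]->D => DDDLD (positions: [(0, 0), (0, -1), (0, -2), (0, -3), (-1, -3), (-1, -4)])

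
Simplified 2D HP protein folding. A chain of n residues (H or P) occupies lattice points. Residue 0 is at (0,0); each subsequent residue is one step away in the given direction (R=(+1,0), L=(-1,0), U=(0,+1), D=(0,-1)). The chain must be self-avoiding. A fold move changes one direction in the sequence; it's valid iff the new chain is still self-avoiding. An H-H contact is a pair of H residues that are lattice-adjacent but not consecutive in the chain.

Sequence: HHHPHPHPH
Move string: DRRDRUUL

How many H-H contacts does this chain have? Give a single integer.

Positions: [(0, 0), (0, -1), (1, -1), (2, -1), (2, -2), (3, -2), (3, -1), (3, 0), (2, 0)]
No H-H contacts found.

Answer: 0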